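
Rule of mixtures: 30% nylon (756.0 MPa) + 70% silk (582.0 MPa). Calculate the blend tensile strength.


Formula: Blend property = (fraction_A * property_A) + (fraction_B * property_B)
Step 1: Contribution A = 30/100 * 756.0 MPa = 226.8 MPa
Step 2: Contribution B = 70/100 * 582.0 MPa = 407.4 MPa
Step 3: Blend tensile strength = 226.8 + 407.4 = 634.2 MPa

634.2 MPa


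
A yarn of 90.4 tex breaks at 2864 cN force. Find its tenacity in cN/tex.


Formula: Tenacity = Breaking force / Linear density
Tenacity = 2864 cN / 90.4 tex
Tenacity = 31.68 cN/tex

31.68 cN/tex


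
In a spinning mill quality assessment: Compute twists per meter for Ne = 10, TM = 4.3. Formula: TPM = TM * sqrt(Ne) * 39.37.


Formula: TPM = TM * sqrt(Ne) * 39.37
Step 1: sqrt(Ne) = sqrt(10) = 3.1623
Step 2: TM * sqrt(Ne) = 4.3 * 3.1623 = 13.5979
Step 3: TPM = 13.5979 * 39.37 = 535 twists/m

535 twists/m


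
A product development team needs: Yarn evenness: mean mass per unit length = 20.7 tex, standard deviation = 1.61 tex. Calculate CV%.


Formula: CV% = (standard deviation / mean) * 100
Step 1: Ratio = 1.61 / 20.7 = 0.077778
Step 2: CV% = 0.077778 * 100 = 7.7778% ≈ 7.8%

7.8%


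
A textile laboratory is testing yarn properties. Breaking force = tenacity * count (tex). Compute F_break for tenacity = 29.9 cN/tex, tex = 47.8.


Formula: Breaking force = Tenacity * Linear density
F = 29.9 cN/tex * 47.8 tex
F = 1429.22 cN

1429.22 cN


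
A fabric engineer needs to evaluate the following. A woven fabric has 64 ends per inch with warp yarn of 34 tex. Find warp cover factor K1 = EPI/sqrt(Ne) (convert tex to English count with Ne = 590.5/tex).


Formula: K1 = EPI / sqrt(Ne), with Ne = 590.5 / tex_warp
Step 1: Ne = 590.5 / 34 = 17.368
Step 2: sqrt(Ne) = sqrt(17.368) = 4.1675
Step 3: K1 = 64 / 4.1675 = 15.4

15.4


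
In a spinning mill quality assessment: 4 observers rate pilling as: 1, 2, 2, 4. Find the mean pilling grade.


Formula: Mean = sum / count
Sum = 1 + 2 + 2 + 4 = 9
Mean = 9 / 4 = 2.3

2.3


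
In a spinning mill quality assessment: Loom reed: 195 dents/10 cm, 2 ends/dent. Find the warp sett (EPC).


Formula: EPC = (dents per 10 cm * ends per dent) / 10
Step 1: Total ends per 10 cm = 195 * 2 = 390
Step 2: EPC = 390 / 10 = 39.0 ends/cm

39.0 ends/cm


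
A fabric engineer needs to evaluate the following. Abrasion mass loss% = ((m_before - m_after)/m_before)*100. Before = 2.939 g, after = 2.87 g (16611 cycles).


Formula: Mass loss% = ((m_before - m_after) / m_before) * 100
Step 1: Mass loss = 2.939 - 2.87 = 0.069 g
Step 2: Ratio = 0.069 / 2.939 = 0.0234774
Step 3: Mass loss% = 0.0234774 * 100 = 2.34774% ≈ 2.35%

2.35%


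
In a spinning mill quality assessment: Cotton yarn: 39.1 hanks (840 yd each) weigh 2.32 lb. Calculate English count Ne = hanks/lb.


Formula: Ne = hanks / mass_lb
Substituting: Ne = 39.1 / 2.32
Ne = 16.9

16.9 Ne


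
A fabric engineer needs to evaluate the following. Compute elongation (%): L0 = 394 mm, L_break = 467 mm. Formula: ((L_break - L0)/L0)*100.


Formula: Elongation (%) = ((L_break - L0) / L0) * 100
Step 1: Extension = 467 - 394 = 73 mm
Step 2: Elongation = (73 / 394) * 100
Step 3: Elongation = 0.185279 * 100 = 18.5279% ≈ 18.5%

18.5%


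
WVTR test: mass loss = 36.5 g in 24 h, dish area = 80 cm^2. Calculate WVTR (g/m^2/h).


Formula: WVTR = mass_loss / (area * time)
Step 1: Convert area: 80 cm^2 = 0.008 m^2
Step 2: WVTR = 36.5 g / (0.008 m^2 * 24 h)
Step 3: WVTR = 36.5 / 0.192 = 190.1 g/m^2/h

190.1 g/m^2/h


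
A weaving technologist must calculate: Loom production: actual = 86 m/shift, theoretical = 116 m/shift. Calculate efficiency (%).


Formula: Efficiency% = (Actual output / Theoretical output) * 100
Efficiency% = (86 / 116) * 100
Efficiency% = 0.741379 * 100 = 74.1379% ≈ 74.1%

74.1%


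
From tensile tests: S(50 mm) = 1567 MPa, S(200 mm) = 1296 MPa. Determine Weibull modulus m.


Formula: m = ln(L1/L2) / ln(S2/S1)
Step 1: ln(L1/L2) = ln(50/200) = -1.38629
Step 2: S2/S1 = 1296/1567 = 0.82706
Step 3: ln(S2/S1) = ln(0.82706) = -0.18988
Step 4: m = -1.38629 / -0.18988 = 7.30

7.30 (Weibull m)


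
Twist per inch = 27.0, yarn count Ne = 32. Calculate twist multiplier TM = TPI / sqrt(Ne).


Formula: TM = TPI / sqrt(Ne)
Step 1: sqrt(Ne) = sqrt(32) = 5.6569
Step 2: TM = 27.0 / 5.6569 = 4.77

4.77 TM


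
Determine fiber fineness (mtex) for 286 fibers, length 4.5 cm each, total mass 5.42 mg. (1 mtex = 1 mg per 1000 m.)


Formula: fineness (mtex) = mass (mg) / total length (km) = (mass_mg / total_length_m) * 1000
Step 1: Convert fiber length: 4.5 cm = 0.045 m
Step 2: Total fiber length = 286 * 0.045 = 12.87 m
Step 3: Linear density = 5.42 mg / 12.87 m = 0.4211 mg/m
Step 4: fineness = 0.4211 * 1000 = 421.1 mtex

421.1 mtex


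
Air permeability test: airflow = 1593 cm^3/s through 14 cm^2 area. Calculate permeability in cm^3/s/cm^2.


Formula: Air Permeability = Airflow / Test Area
AP = 1593 cm^3/s / 14 cm^2
AP = 113.8 cm^3/s/cm^2

113.8 cm^3/s/cm^2


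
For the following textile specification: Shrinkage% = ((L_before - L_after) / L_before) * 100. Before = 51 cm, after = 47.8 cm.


Formula: Shrinkage% = ((L_before - L_after) / L_before) * 100
Step 1: Shrinkage = 51 - 47.8 = 3.2 cm
Step 2: Shrinkage% = (3.2 / 51) * 100
Step 3: Shrinkage% = 0.062745 * 100 = 6.2745% ≈ 6.3%

6.3%


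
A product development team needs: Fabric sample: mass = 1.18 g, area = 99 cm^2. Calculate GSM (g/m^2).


Formula: GSM = mass_g / area_m2
Step 1: Convert area: 99 cm^2 = 99 / 10000 = 0.0099 m^2
Step 2: GSM = 1.18 g / 0.0099 m^2 = 119.2 g/m^2

119.2 g/m^2


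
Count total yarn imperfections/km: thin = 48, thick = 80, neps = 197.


Formula: Total = thin places + thick places + neps
Total = 48 + 80 + 197
Total = 325 imperfections/km

325 imperfections/km


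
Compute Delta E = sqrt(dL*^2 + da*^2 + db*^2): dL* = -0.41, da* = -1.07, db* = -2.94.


Formula: Delta E = sqrt(dL*^2 + da*^2 + db*^2)
Step 1: dL*^2 = (-0.41)^2 = 0.1681
Step 2: da*^2 = (-1.07)^2 = 1.1449
Step 3: db*^2 = (-2.94)^2 = 8.6436
Step 4: Sum = 0.1681 + 1.1449 + 8.6436 = 9.9566
Step 5: Delta E = sqrt(9.9566) = 3.16

3.16 Delta E


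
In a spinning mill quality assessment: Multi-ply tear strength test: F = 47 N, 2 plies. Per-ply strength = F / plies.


Formula: Per-ply strength = Total force / Number of plies
Per-ply = 47 N / 2
Per-ply = 23.5 N

23.5 N


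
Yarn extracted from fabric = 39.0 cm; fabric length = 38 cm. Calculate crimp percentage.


Formula: Crimp% = ((L_yarn - L_fabric) / L_fabric) * 100
Step 1: Extension = 39.0 - 38 = 1.0 cm
Step 2: Crimp% = (1.0 / 38) * 100
Step 3: Crimp% = 0.026316 * 100 = 2.6316% ≈ 2.6%

2.6%


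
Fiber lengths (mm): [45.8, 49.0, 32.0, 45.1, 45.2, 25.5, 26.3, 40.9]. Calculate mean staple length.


Formula: Mean = sum of lengths / count
Sum = 45.8 + 49.0 + 32.0 + 45.1 + 45.2 + 25.5 + 26.3 + 40.9
Sum = 309.8 mm
Mean = 309.8 / 8 = 38.73 mm

38.73 mm


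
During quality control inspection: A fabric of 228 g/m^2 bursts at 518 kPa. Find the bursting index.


Formula: Bursting Index = Bursting Strength / Fabric GSM
BI = 518 kPa / 228 g/m^2
BI = 2.272 kPa/(g/m^2)

2.272 kPa/(g/m^2)


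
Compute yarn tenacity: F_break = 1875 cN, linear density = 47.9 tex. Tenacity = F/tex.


Formula: Tenacity = Breaking force / Linear density
Tenacity = 1875 cN / 47.9 tex
Tenacity = 39.14 cN/tex

39.14 cN/tex


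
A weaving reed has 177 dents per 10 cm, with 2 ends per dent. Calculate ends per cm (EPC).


Formula: EPC = (dents per 10 cm * ends per dent) / 10
Step 1: Total ends per 10 cm = 177 * 2 = 354
Step 2: EPC = 354 / 10 = 35.4 ends/cm

35.4 ends/cm


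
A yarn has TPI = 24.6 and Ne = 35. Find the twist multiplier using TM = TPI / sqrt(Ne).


Formula: TM = TPI / sqrt(Ne)
Step 1: sqrt(Ne) = sqrt(35) = 5.9161
Step 2: TM = 24.6 / 5.9161 = 4.16

4.16 TM


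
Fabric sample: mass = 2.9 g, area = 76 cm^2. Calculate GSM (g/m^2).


Formula: GSM = mass_g / area_m2
Step 1: Convert area: 76 cm^2 = 76 / 10000 = 0.0076 m^2
Step 2: GSM = 2.9 g / 0.0076 m^2 = 381.6 g/m^2

381.6 g/m^2


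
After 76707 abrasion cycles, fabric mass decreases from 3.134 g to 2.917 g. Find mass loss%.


Formula: Mass loss% = ((m_before - m_after) / m_before) * 100
Step 1: Mass loss = 3.134 - 2.917 = 0.217 g
Step 2: Ratio = 0.217 / 3.134 = 0.0692406
Step 3: Mass loss% = 0.0692406 * 100 = 6.92406% ≈ 6.92%

6.92%


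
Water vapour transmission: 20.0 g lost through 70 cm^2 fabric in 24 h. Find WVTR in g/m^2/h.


Formula: WVTR = mass_loss / (area * time)
Step 1: Convert area: 70 cm^2 = 0.007 m^2
Step 2: WVTR = 20.0 g / (0.007 m^2 * 24 h)
Step 3: WVTR = 20.0 / 0.168 = 119.0 g/m^2/h

119.0 g/m^2/h


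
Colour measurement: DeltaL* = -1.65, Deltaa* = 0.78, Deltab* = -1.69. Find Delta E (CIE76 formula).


Formula: Delta E = sqrt(dL*^2 + da*^2 + db*^2)
Step 1: dL*^2 = (-1.65)^2 = 2.7225
Step 2: da*^2 = 0.78^2 = 0.6084
Step 3: db*^2 = (-1.69)^2 = 2.8561
Step 4: Sum = 2.7225 + 0.6084 + 2.8561 = 6.187
Step 5: Delta E = sqrt(6.187) = 2.49

2.49 Delta E


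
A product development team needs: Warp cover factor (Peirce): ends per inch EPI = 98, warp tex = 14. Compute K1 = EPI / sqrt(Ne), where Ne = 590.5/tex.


Formula: K1 = EPI / sqrt(Ne), with Ne = 590.5 / tex_warp
Step 1: Ne = 590.5 / 14 = 42.179
Step 2: sqrt(Ne) = sqrt(42.179) = 6.4945
Step 3: K1 = 98 / 6.4945 = 15.1

15.1


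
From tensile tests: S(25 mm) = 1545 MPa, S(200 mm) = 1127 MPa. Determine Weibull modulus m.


Formula: m = ln(L1/L2) / ln(S2/S1)
Step 1: ln(L1/L2) = ln(25/200) = -2.07944
Step 2: S2/S1 = 1127/1545 = 0.72945
Step 3: ln(S2/S1) = ln(0.72945) = -0.31546
Step 4: m = -2.07944 / -0.31546 = 6.59

6.59 (Weibull m)


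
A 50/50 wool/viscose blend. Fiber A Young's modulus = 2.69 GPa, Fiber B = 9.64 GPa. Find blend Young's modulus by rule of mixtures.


Formula: Blend property = (fraction_A * property_A) + (fraction_B * property_B)
Step 1: Contribution A = 50/100 * 2.69 GPa = 1.345 GPa
Step 2: Contribution B = 50/100 * 9.64 GPa = 4.82 GPa
Step 3: Blend Young's modulus = 1.345 + 4.82 = 6.165 GPa

6.165 GPa


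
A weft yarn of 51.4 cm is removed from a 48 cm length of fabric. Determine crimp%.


Formula: Crimp% = ((L_yarn - L_fabric) / L_fabric) * 100
Step 1: Extension = 51.4 - 48 = 3.4 cm
Step 2: Crimp% = (3.4 / 48) * 100
Step 3: Crimp% = 0.070833 * 100 = 7.0833% ≈ 7.1%

7.1%


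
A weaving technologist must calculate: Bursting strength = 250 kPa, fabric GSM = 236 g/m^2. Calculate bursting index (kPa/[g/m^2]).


Formula: Bursting Index = Bursting Strength / Fabric GSM
BI = 250 kPa / 236 g/m^2
BI = 1.059 kPa/(g/m^2)

1.059 kPa/(g/m^2)


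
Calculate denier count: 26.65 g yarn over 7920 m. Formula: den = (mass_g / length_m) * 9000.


Formula: den = (mass_g / length_m) * 9000
Substituting: den = (26.65 / 7920) * 9000
Intermediate: 26.65 / 7920 = 0.0033649 g/m
den = 0.0033649 * 9000 = 30.3 denier

30.3 denier


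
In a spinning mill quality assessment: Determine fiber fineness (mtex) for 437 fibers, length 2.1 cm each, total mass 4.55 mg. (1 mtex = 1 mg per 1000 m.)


Formula: fineness (mtex) = mass (mg) / total length (km) = (mass_mg / total_length_m) * 1000
Step 1: Convert fiber length: 2.1 cm = 0.021 m
Step 2: Total fiber length = 437 * 0.021 = 9.177 m
Step 3: Linear density = 4.55 mg / 9.177 m = 0.4958 mg/m
Step 4: fineness = 0.4958 * 1000 = 495.8 mtex

495.8 mtex


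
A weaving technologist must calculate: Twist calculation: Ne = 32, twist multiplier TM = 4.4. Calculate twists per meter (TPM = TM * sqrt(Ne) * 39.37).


Formula: TPM = TM * sqrt(Ne) * 39.37
Step 1: sqrt(Ne) = sqrt(32) = 5.6569
Step 2: TM * sqrt(Ne) = 4.4 * 5.6569 = 24.8904
Step 3: TPM = 24.8904 * 39.37 = 980 twists/m

980 twists/m


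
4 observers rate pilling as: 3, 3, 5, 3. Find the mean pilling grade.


Formula: Mean = sum / count
Sum = 3 + 3 + 5 + 3 = 14
Mean = 14 / 4 = 3.5

3.5


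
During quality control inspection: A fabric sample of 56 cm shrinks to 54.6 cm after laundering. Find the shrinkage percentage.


Formula: Shrinkage% = ((L_before - L_after) / L_before) * 100
Step 1: Shrinkage = 56 - 54.6 = 1.4 cm
Step 2: Shrinkage% = (1.4 / 56) * 100
Step 3: Shrinkage% = 0.025 * 100 = 2.5%

2.5%


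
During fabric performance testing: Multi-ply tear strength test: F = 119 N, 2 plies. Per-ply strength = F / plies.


Formula: Per-ply strength = Total force / Number of plies
Per-ply = 119 N / 2
Per-ply = 59.5 N

59.5 N


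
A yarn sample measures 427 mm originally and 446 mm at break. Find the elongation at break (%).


Formula: Elongation (%) = ((L_break - L0) / L0) * 100
Step 1: Extension = 446 - 427 = 19 mm
Step 2: Elongation = (19 / 427) * 100
Step 3: Elongation = 0.044496 * 100 = 4.4496% ≈ 4.4%

4.4%


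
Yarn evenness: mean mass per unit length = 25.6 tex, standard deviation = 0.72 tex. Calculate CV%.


Formula: CV% = (standard deviation / mean) * 100
Step 1: Ratio = 0.72 / 25.6 = 0.028125
Step 2: CV% = 0.028125 * 100 = 2.8125% ≈ 2.8%

2.8%


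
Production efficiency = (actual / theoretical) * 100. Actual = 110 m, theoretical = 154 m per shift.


Formula: Efficiency% = (Actual output / Theoretical output) * 100
Efficiency% = (110 / 154) * 100
Efficiency% = 0.714286 * 100 = 71.4286% ≈ 71.4%

71.4%


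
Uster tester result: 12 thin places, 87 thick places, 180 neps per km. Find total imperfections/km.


Formula: Total = thin places + thick places + neps
Total = 12 + 87 + 180
Total = 279 imperfections/km

279 imperfections/km


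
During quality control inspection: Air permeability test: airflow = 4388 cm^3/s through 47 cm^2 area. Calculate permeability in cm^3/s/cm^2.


Formula: Air Permeability = Airflow / Test Area
AP = 4388 cm^3/s / 47 cm^2
AP = 93.4 cm^3/s/cm^2

93.4 cm^3/s/cm^2


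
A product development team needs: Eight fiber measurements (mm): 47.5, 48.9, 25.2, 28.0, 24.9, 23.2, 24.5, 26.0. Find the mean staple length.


Formula: Mean = sum of lengths / count
Sum = 47.5 + 48.9 + 25.2 + 28.0 + 24.9 + 23.2 + 24.5 + 26.0
Sum = 248.2 mm
Mean = 248.2 / 8 = 31.03 mm

31.03 mm


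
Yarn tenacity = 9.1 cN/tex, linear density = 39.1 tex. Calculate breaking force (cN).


Formula: Breaking force = Tenacity * Linear density
F = 9.1 cN/tex * 39.1 tex
F = 355.81 cN

355.81 cN


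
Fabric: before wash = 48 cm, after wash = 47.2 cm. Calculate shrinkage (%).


Formula: Shrinkage% = ((L_before - L_after) / L_before) * 100
Step 1: Shrinkage = 48 - 47.2 = 0.8 cm
Step 2: Shrinkage% = (0.8 / 48) * 100
Step 3: Shrinkage% = 0.016667 * 100 = 1.6667% ≈ 1.7%

1.7%


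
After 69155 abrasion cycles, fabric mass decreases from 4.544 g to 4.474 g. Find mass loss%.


Formula: Mass loss% = ((m_before - m_after) / m_before) * 100
Step 1: Mass loss = 4.544 - 4.474 = 0.07 g
Step 2: Ratio = 0.07 / 4.544 = 0.0154049
Step 3: Mass loss% = 0.0154049 * 100 = 1.54049% ≈ 1.54%

1.54%


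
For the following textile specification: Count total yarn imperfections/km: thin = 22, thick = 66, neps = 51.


Formula: Total = thin places + thick places + neps
Total = 22 + 66 + 51
Total = 139 imperfections/km

139 imperfections/km


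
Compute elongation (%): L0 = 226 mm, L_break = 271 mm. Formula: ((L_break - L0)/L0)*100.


Formula: Elongation (%) = ((L_break - L0) / L0) * 100
Step 1: Extension = 271 - 226 = 45 mm
Step 2: Elongation = (45 / 226) * 100
Step 3: Elongation = 0.199115 * 100 = 19.9115% ≈ 19.9%

19.9%


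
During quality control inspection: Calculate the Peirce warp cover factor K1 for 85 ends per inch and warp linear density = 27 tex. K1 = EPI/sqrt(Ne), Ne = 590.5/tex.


Formula: K1 = EPI / sqrt(Ne), with Ne = 590.5 / tex_warp
Step 1: Ne = 590.5 / 27 = 21.87
Step 2: sqrt(Ne) = sqrt(21.87) = 4.6765
Step 3: K1 = 85 / 4.6765 = 18.2

18.2


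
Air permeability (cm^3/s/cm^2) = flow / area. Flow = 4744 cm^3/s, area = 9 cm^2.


Formula: Air Permeability = Airflow / Test Area
AP = 4744 cm^3/s / 9 cm^2
AP = 527.1 cm^3/s/cm^2

527.1 cm^3/s/cm^2


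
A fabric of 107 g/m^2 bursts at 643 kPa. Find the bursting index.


Formula: Bursting Index = Bursting Strength / Fabric GSM
BI = 643 kPa / 107 g/m^2
BI = 6.009 kPa/(g/m^2)

6.009 kPa/(g/m^2)


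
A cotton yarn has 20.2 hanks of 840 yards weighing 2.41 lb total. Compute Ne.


Formula: Ne = hanks / mass_lb
Substituting: Ne = 20.2 / 2.41
Ne = 8.4

8.4 Ne


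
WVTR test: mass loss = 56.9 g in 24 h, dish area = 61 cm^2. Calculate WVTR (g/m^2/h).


Formula: WVTR = mass_loss / (area * time)
Step 1: Convert area: 61 cm^2 = 0.0061 m^2
Step 2: WVTR = 56.9 g / (0.0061 m^2 * 24 h)
Step 3: WVTR = 56.9 / 0.1464 = 388.7 g/m^2/h

388.7 g/m^2/h


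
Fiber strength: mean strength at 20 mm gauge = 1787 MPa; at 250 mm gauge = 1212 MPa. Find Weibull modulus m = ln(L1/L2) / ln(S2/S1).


Formula: m = ln(L1/L2) / ln(S2/S1)
Step 1: ln(L1/L2) = ln(20/250) = -2.52573
Step 2: S2/S1 = 1212/1787 = 0.67823
Step 3: ln(S2/S1) = ln(0.67823) = -0.38827
Step 4: m = -2.52573 / -0.38827 = 6.51

6.51 (Weibull m)


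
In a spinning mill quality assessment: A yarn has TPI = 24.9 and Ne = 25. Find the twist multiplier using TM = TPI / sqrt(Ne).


Formula: TM = TPI / sqrt(Ne)
Step 1: sqrt(Ne) = sqrt(25) = 5
Step 2: TM = 24.9 / 5 = 4.98

4.98 TM


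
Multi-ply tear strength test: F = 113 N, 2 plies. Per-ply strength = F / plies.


Formula: Per-ply strength = Total force / Number of plies
Per-ply = 113 N / 2
Per-ply = 56.5 N

56.5 N


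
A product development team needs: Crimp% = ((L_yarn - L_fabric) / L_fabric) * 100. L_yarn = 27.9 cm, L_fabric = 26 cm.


Formula: Crimp% = ((L_yarn - L_fabric) / L_fabric) * 100
Step 1: Extension = 27.9 - 26 = 1.9 cm
Step 2: Crimp% = (1.9 / 26) * 100
Step 3: Crimp% = 0.073077 * 100 = 7.3077% ≈ 7.3%

7.3%


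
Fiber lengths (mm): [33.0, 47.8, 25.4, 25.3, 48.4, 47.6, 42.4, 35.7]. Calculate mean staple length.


Formula: Mean = sum of lengths / count
Sum = 33.0 + 47.8 + 25.4 + 25.3 + 48.4 + 47.6 + 42.4 + 35.7
Sum = 305.6 mm
Mean = 305.6 / 8 = 38.20 mm

38.20 mm


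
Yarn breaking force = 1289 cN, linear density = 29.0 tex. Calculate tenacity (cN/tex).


Formula: Tenacity = Breaking force / Linear density
Tenacity = 1289 cN / 29.0 tex
Tenacity = 44.45 cN/tex

44.45 cN/tex


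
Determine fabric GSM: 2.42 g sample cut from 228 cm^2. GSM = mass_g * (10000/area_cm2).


Formula: GSM = mass_g / area_m2
Step 1: Convert area: 228 cm^2 = 228 / 10000 = 0.0228 m^2
Step 2: GSM = 2.42 g / 0.0228 m^2 = 106.1 g/m^2

106.1 g/m^2


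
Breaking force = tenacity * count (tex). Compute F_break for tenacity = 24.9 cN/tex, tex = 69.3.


Formula: Breaking force = Tenacity * Linear density
F = 24.9 cN/tex * 69.3 tex
F = 1725.57 cN

1725.57 cN


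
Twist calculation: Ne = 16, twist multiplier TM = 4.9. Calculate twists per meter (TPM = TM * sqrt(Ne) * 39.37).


Formula: TPM = TM * sqrt(Ne) * 39.37
Step 1: sqrt(Ne) = sqrt(16) = 4
Step 2: TM * sqrt(Ne) = 4.9 * 4 = 19.6
Step 3: TPM = 19.6 * 39.37 = 772 twists/m

772 twists/m


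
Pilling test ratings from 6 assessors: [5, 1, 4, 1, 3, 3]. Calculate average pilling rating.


Formula: Mean = sum / count
Sum = 5 + 1 + 4 + 1 + 3 + 3 = 17
Mean = 17 / 6 = 2.8

2.8


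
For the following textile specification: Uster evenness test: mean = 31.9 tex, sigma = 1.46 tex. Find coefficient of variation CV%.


Formula: CV% = (standard deviation / mean) * 100
Step 1: Ratio = 1.46 / 31.9 = 0.045768
Step 2: CV% = 0.045768 * 100 = 4.5768% ≈ 4.6%

4.6%


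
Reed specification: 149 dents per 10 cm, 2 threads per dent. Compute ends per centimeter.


Formula: EPC = (dents per 10 cm * ends per dent) / 10
Step 1: Total ends per 10 cm = 149 * 2 = 298
Step 2: EPC = 298 / 10 = 29.8 ends/cm

29.8 ends/cm


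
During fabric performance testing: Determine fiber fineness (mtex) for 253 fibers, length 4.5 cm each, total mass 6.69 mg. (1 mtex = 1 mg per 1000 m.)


Formula: fineness (mtex) = mass (mg) / total length (km) = (mass_mg / total_length_m) * 1000
Step 1: Convert fiber length: 4.5 cm = 0.045 m
Step 2: Total fiber length = 253 * 0.045 = 11.385 m
Step 3: Linear density = 6.69 mg / 11.385 m = 0.5876 mg/m
Step 4: fineness = 0.5876 * 1000 = 587.6 mtex

587.6 mtex


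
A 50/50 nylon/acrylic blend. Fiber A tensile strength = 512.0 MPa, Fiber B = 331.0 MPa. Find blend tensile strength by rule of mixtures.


Formula: Blend property = (fraction_A * property_A) + (fraction_B * property_B)
Step 1: Contribution A = 50/100 * 512.0 MPa = 256.0 MPa
Step 2: Contribution B = 50/100 * 331.0 MPa = 165.5 MPa
Step 3: Blend tensile strength = 256.0 + 165.5 = 421.5 MPa

421.5 MPa


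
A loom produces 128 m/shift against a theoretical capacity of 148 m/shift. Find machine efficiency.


Formula: Efficiency% = (Actual output / Theoretical output) * 100
Efficiency% = (128 / 148) * 100
Efficiency% = 0.864865 * 100 = 86.4865% ≈ 86.5%

86.5%


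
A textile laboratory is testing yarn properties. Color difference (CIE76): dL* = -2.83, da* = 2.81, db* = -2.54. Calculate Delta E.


Formula: Delta E = sqrt(dL*^2 + da*^2 + db*^2)
Step 1: dL*^2 = (-2.83)^2 = 8.0089
Step 2: da*^2 = 2.81^2 = 7.8961
Step 3: db*^2 = (-2.54)^2 = 6.4516
Step 4: Sum = 8.0089 + 7.8961 + 6.4516 = 22.3566
Step 5: Delta E = sqrt(22.3566) = 4.73

4.73 Delta E


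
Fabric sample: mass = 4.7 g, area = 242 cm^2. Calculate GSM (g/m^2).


Formula: GSM = mass_g / area_m2
Step 1: Convert area: 242 cm^2 = 242 / 10000 = 0.0242 m^2
Step 2: GSM = 4.7 g / 0.0242 m^2 = 194.2 g/m^2

194.2 g/m^2


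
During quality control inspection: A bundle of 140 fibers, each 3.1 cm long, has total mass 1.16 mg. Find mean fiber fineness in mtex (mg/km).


Formula: fineness (mtex) = mass (mg) / total length (km) = (mass_mg / total_length_m) * 1000
Step 1: Convert fiber length: 3.1 cm = 0.031 m
Step 2: Total fiber length = 140 * 0.031 = 4.34 m
Step 3: Linear density = 1.16 mg / 4.34 m = 0.2673 mg/m
Step 4: fineness = 0.2673 * 1000 = 267.3 mtex

267.3 mtex


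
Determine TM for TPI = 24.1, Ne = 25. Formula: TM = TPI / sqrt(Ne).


Formula: TM = TPI / sqrt(Ne)
Step 1: sqrt(Ne) = sqrt(25) = 5
Step 2: TM = 24.1 / 5 = 4.82

4.82 TM


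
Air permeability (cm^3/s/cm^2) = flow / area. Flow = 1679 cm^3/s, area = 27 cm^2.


Formula: Air Permeability = Airflow / Test Area
AP = 1679 cm^3/s / 27 cm^2
AP = 62.2 cm^3/s/cm^2

62.2 cm^3/s/cm^2


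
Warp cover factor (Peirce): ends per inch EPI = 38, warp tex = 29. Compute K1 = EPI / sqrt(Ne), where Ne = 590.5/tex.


Formula: K1 = EPI / sqrt(Ne), with Ne = 590.5 / tex_warp
Step 1: Ne = 590.5 / 29 = 20.362
Step 2: sqrt(Ne) = sqrt(20.362) = 4.5124
Step 3: K1 = 38 / 4.5124 = 8.4

8.4


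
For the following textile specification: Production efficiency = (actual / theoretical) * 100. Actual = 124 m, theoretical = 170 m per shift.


Formula: Efficiency% = (Actual output / Theoretical output) * 100
Efficiency% = (124 / 170) * 100
Efficiency% = 0.729412 * 100 = 72.9412% ≈ 72.9%

72.9%


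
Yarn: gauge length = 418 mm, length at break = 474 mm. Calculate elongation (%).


Formula: Elongation (%) = ((L_break - L0) / L0) * 100
Step 1: Extension = 474 - 418 = 56 mm
Step 2: Elongation = (56 / 418) * 100
Step 3: Elongation = 0.133971 * 100 = 13.3971% ≈ 13.4%

13.4%


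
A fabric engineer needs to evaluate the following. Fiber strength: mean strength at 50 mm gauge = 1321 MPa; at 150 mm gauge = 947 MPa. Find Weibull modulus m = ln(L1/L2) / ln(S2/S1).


Formula: m = ln(L1/L2) / ln(S2/S1)
Step 1: ln(L1/L2) = ln(50/150) = -1.09861
Step 2: S2/S1 = 947/1321 = 0.71688
Step 3: ln(S2/S1) = ln(0.71688) = -0.33285
Step 4: m = -1.09861 / -0.33285 = 3.30

3.30 (Weibull m)


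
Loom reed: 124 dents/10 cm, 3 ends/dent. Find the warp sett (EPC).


Formula: EPC = (dents per 10 cm * ends per dent) / 10
Step 1: Total ends per 10 cm = 124 * 3 = 372
Step 2: EPC = 372 / 10 = 37.2 ends/cm

37.2 ends/cm


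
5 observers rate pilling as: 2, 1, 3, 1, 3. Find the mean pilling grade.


Formula: Mean = sum / count
Sum = 2 + 1 + 3 + 1 + 3 = 10
Mean = 10 / 5 = 2.0

2.0


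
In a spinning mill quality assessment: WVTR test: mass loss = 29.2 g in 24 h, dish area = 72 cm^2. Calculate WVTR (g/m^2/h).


Formula: WVTR = mass_loss / (area * time)
Step 1: Convert area: 72 cm^2 = 0.0072 m^2
Step 2: WVTR = 29.2 g / (0.0072 m^2 * 24 h)
Step 3: WVTR = 29.2 / 0.1728 = 169.0 g/m^2/h

169.0 g/m^2/h


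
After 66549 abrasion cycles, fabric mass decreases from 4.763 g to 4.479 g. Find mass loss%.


Formula: Mass loss% = ((m_before - m_after) / m_before) * 100
Step 1: Mass loss = 4.763 - 4.479 = 0.284 g
Step 2: Ratio = 0.284 / 4.763 = 0.0596263
Step 3: Mass loss% = 0.0596263 * 100 = 5.96263% ≈ 5.96%

5.96%


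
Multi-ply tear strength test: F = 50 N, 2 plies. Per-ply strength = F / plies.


Formula: Per-ply strength = Total force / Number of plies
Per-ply = 50 N / 2
Per-ply = 25 N

25 N


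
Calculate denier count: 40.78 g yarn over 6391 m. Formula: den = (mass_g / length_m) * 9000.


Formula: den = (mass_g / length_m) * 9000
Substituting: den = (40.78 / 6391) * 9000
Intermediate: 40.78 / 6391 = 0.00638085 g/m
den = 0.00638085 * 9000 = 57.4 denier

57.4 denier


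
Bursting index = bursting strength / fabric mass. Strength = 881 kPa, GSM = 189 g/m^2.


Formula: Bursting Index = Bursting Strength / Fabric GSM
BI = 881 kPa / 189 g/m^2
BI = 4.661 kPa/(g/m^2)

4.661 kPa/(g/m^2)


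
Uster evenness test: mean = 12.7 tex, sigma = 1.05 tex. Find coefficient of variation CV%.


Formula: CV% = (standard deviation / mean) * 100
Step 1: Ratio = 1.05 / 12.7 = 0.082677
Step 2: CV% = 0.082677 * 100 = 8.2677% ≈ 8.3%

8.3%


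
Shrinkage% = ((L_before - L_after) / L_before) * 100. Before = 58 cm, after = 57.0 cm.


Formula: Shrinkage% = ((L_before - L_after) / L_before) * 100
Step 1: Shrinkage = 58 - 57.0 = 1.0 cm
Step 2: Shrinkage% = (1.0 / 58) * 100
Step 3: Shrinkage% = 0.017241 * 100 = 1.7241% ≈ 1.7%

1.7%


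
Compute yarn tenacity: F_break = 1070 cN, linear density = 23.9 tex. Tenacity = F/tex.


Formula: Tenacity = Breaking force / Linear density
Tenacity = 1070 cN / 23.9 tex
Tenacity = 44.77 cN/tex

44.77 cN/tex


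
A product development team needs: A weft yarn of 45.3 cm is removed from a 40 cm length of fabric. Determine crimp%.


Formula: Crimp% = ((L_yarn - L_fabric) / L_fabric) * 100
Step 1: Extension = 45.3 - 40 = 5.3 cm
Step 2: Crimp% = (5.3 / 40) * 100
Step 3: Crimp% = 0.1325 * 100 = 13.25% ≈ 13.3%

13.3%


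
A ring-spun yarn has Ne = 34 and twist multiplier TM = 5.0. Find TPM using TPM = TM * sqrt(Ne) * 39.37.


Formula: TPM = TM * sqrt(Ne) * 39.37
Step 1: sqrt(Ne) = sqrt(34) = 5.831
Step 2: TM * sqrt(Ne) = 5.0 * 5.831 = 29.155
Step 3: TPM = 29.155 * 39.37 = 1148 twists/m

1148 twists/m


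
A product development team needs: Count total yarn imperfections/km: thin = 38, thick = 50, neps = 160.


Formula: Total = thin places + thick places + neps
Total = 38 + 50 + 160
Total = 248 imperfections/km

248 imperfections/km


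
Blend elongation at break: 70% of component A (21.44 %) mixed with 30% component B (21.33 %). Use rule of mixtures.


Formula: Blend property = (fraction_A * property_A) + (fraction_B * property_B)
Step 1: Contribution A = 70/100 * 21.44 % = 15.008 %
Step 2: Contribution B = 30/100 * 21.33 % = 6.399 %
Step 3: Blend elongation at break = 15.008 + 6.399 = 21.407 %

21.407 %


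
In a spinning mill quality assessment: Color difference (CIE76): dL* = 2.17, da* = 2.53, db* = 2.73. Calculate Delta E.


Formula: Delta E = sqrt(dL*^2 + da*^2 + db*^2)
Step 1: dL*^2 = 2.17^2 = 4.7089
Step 2: da*^2 = 2.53^2 = 6.4009
Step 3: db*^2 = 2.73^2 = 7.4529
Step 4: Sum = 4.7089 + 6.4009 + 7.4529 = 18.5627
Step 5: Delta E = sqrt(18.5627) = 4.31

4.31 Delta E


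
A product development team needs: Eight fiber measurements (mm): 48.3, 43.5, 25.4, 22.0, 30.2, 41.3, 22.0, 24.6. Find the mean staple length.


Formula: Mean = sum of lengths / count
Sum = 48.3 + 43.5 + 25.4 + 22.0 + 30.2 + 41.3 + 22.0 + 24.6
Sum = 257.3 mm
Mean = 257.3 / 8 = 32.16 mm

32.16 mm


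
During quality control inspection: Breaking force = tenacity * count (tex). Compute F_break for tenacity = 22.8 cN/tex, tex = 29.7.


Formula: Breaking force = Tenacity * Linear density
F = 22.8 cN/tex * 29.7 tex
F = 677.16 cN

677.16 cN


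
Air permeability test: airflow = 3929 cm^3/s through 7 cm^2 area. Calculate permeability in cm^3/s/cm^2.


Formula: Air Permeability = Airflow / Test Area
AP = 3929 cm^3/s / 7 cm^2
AP = 561.3 cm^3/s/cm^2

561.3 cm^3/s/cm^2


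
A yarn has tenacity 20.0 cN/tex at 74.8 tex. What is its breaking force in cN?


Formula: Breaking force = Tenacity * Linear density
F = 20.0 cN/tex * 74.8 tex
F = 1496.00 cN

1496.00 cN


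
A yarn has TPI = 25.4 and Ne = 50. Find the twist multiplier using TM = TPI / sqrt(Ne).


Formula: TM = TPI / sqrt(Ne)
Step 1: sqrt(Ne) = sqrt(50) = 7.0711
Step 2: TM = 25.4 / 7.0711 = 3.59

3.59 TM


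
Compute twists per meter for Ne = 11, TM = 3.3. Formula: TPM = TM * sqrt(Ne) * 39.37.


Formula: TPM = TM * sqrt(Ne) * 39.37
Step 1: sqrt(Ne) = sqrt(11) = 3.3166
Step 2: TM * sqrt(Ne) = 3.3 * 3.3166 = 10.9448
Step 3: TPM = 10.9448 * 39.37 = 431 twists/m

431 twists/m


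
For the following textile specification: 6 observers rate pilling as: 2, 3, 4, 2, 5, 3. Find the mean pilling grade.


Formula: Mean = sum / count
Sum = 2 + 3 + 4 + 2 + 5 + 3 = 19
Mean = 19 / 6 = 3.2

3.2


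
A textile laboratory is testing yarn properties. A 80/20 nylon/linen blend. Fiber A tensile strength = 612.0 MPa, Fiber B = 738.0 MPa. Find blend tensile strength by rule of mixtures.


Formula: Blend property = (fraction_A * property_A) + (fraction_B * property_B)
Step 1: Contribution A = 80/100 * 612.0 MPa = 489.6 MPa
Step 2: Contribution B = 20/100 * 738.0 MPa = 147.6 MPa
Step 3: Blend tensile strength = 489.6 + 147.6 = 637.2 MPa

637.2 MPa


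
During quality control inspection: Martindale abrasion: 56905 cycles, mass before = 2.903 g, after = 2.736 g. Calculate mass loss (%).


Formula: Mass loss% = ((m_before - m_after) / m_before) * 100
Step 1: Mass loss = 2.903 - 2.736 = 0.167 g
Step 2: Ratio = 0.167 / 2.903 = 0.0575267
Step 3: Mass loss% = 0.0575267 * 100 = 5.75267% ≈ 5.75%

5.75%


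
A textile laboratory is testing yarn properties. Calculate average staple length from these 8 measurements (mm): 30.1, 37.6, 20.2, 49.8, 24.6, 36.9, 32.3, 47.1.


Formula: Mean = sum of lengths / count
Sum = 30.1 + 37.6 + 20.2 + 49.8 + 24.6 + 36.9 + 32.3 + 47.1
Sum = 278.6 mm
Mean = 278.6 / 8 = 34.83 mm

34.83 mm


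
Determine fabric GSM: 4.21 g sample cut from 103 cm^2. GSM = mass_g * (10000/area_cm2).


Formula: GSM = mass_g / area_m2
Step 1: Convert area: 103 cm^2 = 103 / 10000 = 0.0103 m^2
Step 2: GSM = 4.21 g / 0.0103 m^2 = 408.7 g/m^2

408.7 g/m^2


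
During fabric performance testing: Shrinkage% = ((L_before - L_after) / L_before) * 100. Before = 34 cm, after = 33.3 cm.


Formula: Shrinkage% = ((L_before - L_after) / L_before) * 100
Step 1: Shrinkage = 34 - 33.3 = 0.7 cm
Step 2: Shrinkage% = (0.7 / 34) * 100
Step 3: Shrinkage% = 0.020588 * 100 = 2.0588% ≈ 2.1%

2.1%


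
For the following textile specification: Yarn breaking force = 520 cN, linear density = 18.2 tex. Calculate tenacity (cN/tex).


Formula: Tenacity = Breaking force / Linear density
Tenacity = 520 cN / 18.2 tex
Tenacity = 28.57 cN/tex

28.57 cN/tex


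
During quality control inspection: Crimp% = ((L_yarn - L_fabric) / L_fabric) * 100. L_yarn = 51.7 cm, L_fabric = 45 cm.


Formula: Crimp% = ((L_yarn - L_fabric) / L_fabric) * 100
Step 1: Extension = 51.7 - 45 = 6.7 cm
Step 2: Crimp% = (6.7 / 45) * 100
Step 3: Crimp% = 0.148889 * 100 = 14.8889% ≈ 14.9%

14.9%


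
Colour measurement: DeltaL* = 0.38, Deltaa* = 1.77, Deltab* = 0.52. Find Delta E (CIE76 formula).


Formula: Delta E = sqrt(dL*^2 + da*^2 + db*^2)
Step 1: dL*^2 = 0.38^2 = 0.1444
Step 2: da*^2 = 1.77^2 = 3.1329
Step 3: db*^2 = 0.52^2 = 0.2704
Step 4: Sum = 0.1444 + 3.1329 + 0.2704 = 3.5477
Step 5: Delta E = sqrt(3.5477) = 1.88

1.88 Delta E


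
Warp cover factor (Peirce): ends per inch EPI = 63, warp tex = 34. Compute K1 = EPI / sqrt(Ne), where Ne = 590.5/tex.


Formula: K1 = EPI / sqrt(Ne), with Ne = 590.5 / tex_warp
Step 1: Ne = 590.5 / 34 = 17.368
Step 2: sqrt(Ne) = sqrt(17.368) = 4.1675
Step 3: K1 = 63 / 4.1675 = 15.1

15.1


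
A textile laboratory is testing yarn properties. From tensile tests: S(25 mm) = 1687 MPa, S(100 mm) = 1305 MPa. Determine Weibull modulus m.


Formula: m = ln(L1/L2) / ln(S2/S1)
Step 1: ln(L1/L2) = ln(25/100) = -1.38629
Step 2: S2/S1 = 1305/1687 = 0.77356
Step 3: ln(S2/S1) = ln(0.77356) = -0.25675
Step 4: m = -1.38629 / -0.25675 = 5.40

5.40 (Weibull m)


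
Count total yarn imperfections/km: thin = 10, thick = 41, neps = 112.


Formula: Total = thin places + thick places + neps
Total = 10 + 41 + 112
Total = 163 imperfections/km

163 imperfections/km


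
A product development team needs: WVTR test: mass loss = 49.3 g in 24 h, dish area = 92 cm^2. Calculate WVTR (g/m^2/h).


Formula: WVTR = mass_loss / (area * time)
Step 1: Convert area: 92 cm^2 = 0.0092 m^2
Step 2: WVTR = 49.3 g / (0.0092 m^2 * 24 h)
Step 3: WVTR = 49.3 / 0.2208 = 223.3 g/m^2/h

223.3 g/m^2/h


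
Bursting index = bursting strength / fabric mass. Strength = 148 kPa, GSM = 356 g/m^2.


Formula: Bursting Index = Bursting Strength / Fabric GSM
BI = 148 kPa / 356 g/m^2
BI = 0.416 kPa/(g/m^2)

0.416 kPa/(g/m^2)


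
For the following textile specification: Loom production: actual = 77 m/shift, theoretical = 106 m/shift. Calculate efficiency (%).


Formula: Efficiency% = (Actual output / Theoretical output) * 100
Efficiency% = (77 / 106) * 100
Efficiency% = 0.726415 * 100 = 72.6415% ≈ 72.6%

72.6%


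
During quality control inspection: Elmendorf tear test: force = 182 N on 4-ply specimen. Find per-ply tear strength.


Formula: Per-ply strength = Total force / Number of plies
Per-ply = 182 N / 4
Per-ply = 45.5 N

45.5 N


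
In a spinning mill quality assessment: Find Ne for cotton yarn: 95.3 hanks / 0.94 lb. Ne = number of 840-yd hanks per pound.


Formula: Ne = hanks / mass_lb
Substituting: Ne = 95.3 / 0.94
Ne = 101.4

101.4 Ne


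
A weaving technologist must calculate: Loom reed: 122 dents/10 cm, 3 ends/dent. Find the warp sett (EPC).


Formula: EPC = (dents per 10 cm * ends per dent) / 10
Step 1: Total ends per 10 cm = 122 * 3 = 366
Step 2: EPC = 366 / 10 = 36.6 ends/cm

36.6 ends/cm


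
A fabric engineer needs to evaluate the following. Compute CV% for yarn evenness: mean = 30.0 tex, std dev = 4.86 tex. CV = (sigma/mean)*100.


Formula: CV% = (standard deviation / mean) * 100
Step 1: Ratio = 4.86 / 30.0 = 0.162
Step 2: CV% = 0.162 * 100 = 16.2%

16.2%


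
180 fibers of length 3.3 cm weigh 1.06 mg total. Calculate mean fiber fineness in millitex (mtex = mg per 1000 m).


Formula: fineness (mtex) = mass (mg) / total length (km) = (mass_mg / total_length_m) * 1000
Step 1: Convert fiber length: 3.3 cm = 0.033 m
Step 2: Total fiber length = 180 * 0.033 = 5.94 m
Step 3: Linear density = 1.06 mg / 5.94 m = 0.1785 mg/m
Step 4: fineness = 0.1785 * 1000 = 178.5 mtex

178.5 mtex


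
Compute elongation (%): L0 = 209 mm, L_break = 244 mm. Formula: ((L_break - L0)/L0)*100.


Formula: Elongation (%) = ((L_break - L0) / L0) * 100
Step 1: Extension = 244 - 209 = 35 mm
Step 2: Elongation = (35 / 209) * 100
Step 3: Elongation = 0.167464 * 100 = 16.7464% ≈ 16.7%

16.7%


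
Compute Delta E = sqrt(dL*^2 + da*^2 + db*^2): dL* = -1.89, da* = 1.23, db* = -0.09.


Formula: Delta E = sqrt(dL*^2 + da*^2 + db*^2)
Step 1: dL*^2 = (-1.89)^2 = 3.5721
Step 2: da*^2 = 1.23^2 = 1.5129
Step 3: db*^2 = (-0.09)^2 = 0.0081
Step 4: Sum = 3.5721 + 1.5129 + 0.0081 = 5.0931
Step 5: Delta E = sqrt(5.0931) = 2.26

2.26 Delta E


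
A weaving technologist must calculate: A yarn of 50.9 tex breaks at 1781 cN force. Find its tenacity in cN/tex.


Formula: Tenacity = Breaking force / Linear density
Tenacity = 1781 cN / 50.9 tex
Tenacity = 34.99 cN/tex

34.99 cN/tex


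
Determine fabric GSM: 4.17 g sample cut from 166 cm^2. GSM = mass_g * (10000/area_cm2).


Formula: GSM = mass_g / area_m2
Step 1: Convert area: 166 cm^2 = 166 / 10000 = 0.0166 m^2
Step 2: GSM = 4.17 g / 0.0166 m^2 = 251.2 g/m^2

251.2 g/m^2


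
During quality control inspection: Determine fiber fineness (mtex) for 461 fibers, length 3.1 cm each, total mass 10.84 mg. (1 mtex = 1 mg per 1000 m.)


Formula: fineness (mtex) = mass (mg) / total length (km) = (mass_mg / total_length_m) * 1000
Step 1: Convert fiber length: 3.1 cm = 0.031 m
Step 2: Total fiber length = 461 * 0.031 = 14.291 m
Step 3: Linear density = 10.84 mg / 14.291 m = 0.7585 mg/m
Step 4: fineness = 0.7585 * 1000 = 758.5 mtex

758.5 mtex


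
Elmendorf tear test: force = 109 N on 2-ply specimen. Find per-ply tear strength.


Formula: Per-ply strength = Total force / Number of plies
Per-ply = 109 N / 2
Per-ply = 54.5 N

54.5 N


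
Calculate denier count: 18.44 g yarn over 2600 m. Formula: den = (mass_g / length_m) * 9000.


Formula: den = (mass_g / length_m) * 9000
Substituting: den = (18.44 / 2600) * 9000
Intermediate: 18.44 / 2600 = 0.00709231 g/m
den = 0.00709231 * 9000 = 63.8 denier

63.8 denier


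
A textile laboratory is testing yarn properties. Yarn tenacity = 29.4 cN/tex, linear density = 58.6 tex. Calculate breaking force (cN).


Formula: Breaking force = Tenacity * Linear density
F = 29.4 cN/tex * 58.6 tex
F = 1722.84 cN

1722.84 cN


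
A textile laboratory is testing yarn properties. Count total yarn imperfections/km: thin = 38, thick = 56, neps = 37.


Formula: Total = thin places + thick places + neps
Total = 38 + 56 + 37
Total = 131 imperfections/km

131 imperfections/km


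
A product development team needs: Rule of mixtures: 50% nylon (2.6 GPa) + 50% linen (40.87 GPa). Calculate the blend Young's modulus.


Formula: Blend property = (fraction_A * property_A) + (fraction_B * property_B)
Step 1: Contribution A = 50/100 * 2.6 GPa = 1.3 GPa
Step 2: Contribution B = 50/100 * 40.87 GPa = 20.435 GPa
Step 3: Blend Young's modulus = 1.3 + 20.435 = 21.735 GPa

21.735 GPa


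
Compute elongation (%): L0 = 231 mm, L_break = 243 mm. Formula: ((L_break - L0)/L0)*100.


Formula: Elongation (%) = ((L_break - L0) / L0) * 100
Step 1: Extension = 243 - 231 = 12 mm
Step 2: Elongation = (12 / 231) * 100
Step 3: Elongation = 0.051948 * 100 = 5.1948% ≈ 5.2%

5.2%


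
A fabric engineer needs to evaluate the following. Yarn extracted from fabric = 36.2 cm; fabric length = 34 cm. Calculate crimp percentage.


Formula: Crimp% = ((L_yarn - L_fabric) / L_fabric) * 100
Step 1: Extension = 36.2 - 34 = 2.2 cm
Step 2: Crimp% = (2.2 / 34) * 100
Step 3: Crimp% = 0.064706 * 100 = 6.4706% ≈ 6.5%

6.5%


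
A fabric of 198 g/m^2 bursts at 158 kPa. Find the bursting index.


Formula: Bursting Index = Bursting Strength / Fabric GSM
BI = 158 kPa / 198 g/m^2
BI = 0.798 kPa/(g/m^2)

0.798 kPa/(g/m^2)


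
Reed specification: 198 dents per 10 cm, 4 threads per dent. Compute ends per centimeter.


Formula: EPC = (dents per 10 cm * ends per dent) / 10
Step 1: Total ends per 10 cm = 198 * 4 = 792
Step 2: EPC = 792 / 10 = 79.2 ends/cm

79.2 ends/cm


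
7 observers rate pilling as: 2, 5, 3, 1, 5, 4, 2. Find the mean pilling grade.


Formula: Mean = sum / count
Sum = 2 + 5 + 3 + 1 + 5 + 4 + 2 = 22
Mean = 22 / 7 = 3.1

3.1


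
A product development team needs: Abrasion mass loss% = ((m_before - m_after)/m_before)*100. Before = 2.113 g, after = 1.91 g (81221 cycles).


Formula: Mass loss% = ((m_before - m_after) / m_before) * 100
Step 1: Mass loss = 2.113 - 1.91 = 0.203 g
Step 2: Ratio = 0.203 / 2.113 = 0.0960719
Step 3: Mass loss% = 0.0960719 * 100 = 9.60719% ≈ 9.61%

9.61%
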